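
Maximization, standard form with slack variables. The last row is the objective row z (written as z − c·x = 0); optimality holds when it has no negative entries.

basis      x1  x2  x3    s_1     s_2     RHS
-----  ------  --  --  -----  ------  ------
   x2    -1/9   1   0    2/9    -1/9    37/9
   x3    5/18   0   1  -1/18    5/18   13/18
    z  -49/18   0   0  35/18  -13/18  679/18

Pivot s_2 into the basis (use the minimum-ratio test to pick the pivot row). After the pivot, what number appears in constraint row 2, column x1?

Ratio test on column s_2 — row 1: entry -1/9 ≤ 0; row 2: (13/18)/(5/18) = 13/5. Minimum is 13/5 at row 2 (x3 leaves); pivot element 5/18.
Divide row 2 by 5/18; eliminate column s_2 from the other rows.
In the new row 2, the x1 entry is the old entry divided by the pivot: (5/18)/(5/18) = 1.

1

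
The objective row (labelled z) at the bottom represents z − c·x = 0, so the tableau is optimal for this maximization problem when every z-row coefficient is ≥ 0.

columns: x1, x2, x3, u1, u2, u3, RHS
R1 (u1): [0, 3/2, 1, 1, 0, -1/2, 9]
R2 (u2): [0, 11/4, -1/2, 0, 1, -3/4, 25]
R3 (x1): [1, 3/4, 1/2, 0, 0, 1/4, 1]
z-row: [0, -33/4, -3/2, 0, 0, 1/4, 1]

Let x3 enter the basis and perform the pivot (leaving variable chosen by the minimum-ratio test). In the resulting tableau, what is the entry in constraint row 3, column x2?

Ratio test on column x3 — row 1: 9/1 = 9; row 2: entry -1/2 ≤ 0; row 3: 1/(1/2) = 2. Minimum is 2 at row 3 (x1 leaves); pivot element 1/2.
Divide row 3 by 1/2; eliminate column x3 from the other rows.
In the new row 3, the x2 entry is the old entry divided by the pivot: (3/4)/(1/2) = 3/2.

3/2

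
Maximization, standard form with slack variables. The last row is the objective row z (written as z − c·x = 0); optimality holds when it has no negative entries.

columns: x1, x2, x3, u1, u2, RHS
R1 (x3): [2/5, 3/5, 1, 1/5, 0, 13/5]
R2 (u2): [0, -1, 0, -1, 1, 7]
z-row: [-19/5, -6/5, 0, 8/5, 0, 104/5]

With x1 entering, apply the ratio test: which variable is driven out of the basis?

Column x1 entries and ratios — x3: (13/5)/(2/5) = 13/2; u2: 0 ≤ 0, skip.
Smallest ratio is 13/2 in the row of x3, so x3 leaves.

x3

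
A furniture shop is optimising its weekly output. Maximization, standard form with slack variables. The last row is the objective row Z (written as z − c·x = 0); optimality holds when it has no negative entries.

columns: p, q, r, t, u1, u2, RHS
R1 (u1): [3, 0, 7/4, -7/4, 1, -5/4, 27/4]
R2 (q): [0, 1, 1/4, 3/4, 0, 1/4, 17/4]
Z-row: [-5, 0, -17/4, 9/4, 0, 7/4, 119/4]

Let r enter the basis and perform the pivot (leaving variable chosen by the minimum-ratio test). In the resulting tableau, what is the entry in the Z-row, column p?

16/7

Ratio test on column r — row 1: (27/4)/(7/4) = 27/7; row 2: (17/4)/(1/4) = 17. Minimum is 27/7 at row 1 (u1 leaves); pivot element 7/4.
Divide row 1 by 7/4; eliminate column r from the other rows.
Z-row update in column p: -5 − (-17/4)·(12/7) = 16/7.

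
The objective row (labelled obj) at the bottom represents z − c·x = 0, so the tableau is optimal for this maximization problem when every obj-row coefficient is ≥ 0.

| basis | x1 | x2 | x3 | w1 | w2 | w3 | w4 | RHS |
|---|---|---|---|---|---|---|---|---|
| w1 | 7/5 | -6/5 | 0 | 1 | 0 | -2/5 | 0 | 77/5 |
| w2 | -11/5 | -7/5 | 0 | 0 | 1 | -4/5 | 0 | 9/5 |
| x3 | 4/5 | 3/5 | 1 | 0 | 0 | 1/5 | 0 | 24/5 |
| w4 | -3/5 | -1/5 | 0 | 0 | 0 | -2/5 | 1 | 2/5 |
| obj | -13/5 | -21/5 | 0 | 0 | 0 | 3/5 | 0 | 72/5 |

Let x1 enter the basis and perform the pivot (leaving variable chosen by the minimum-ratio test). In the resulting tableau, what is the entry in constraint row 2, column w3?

-1/4

Ratio test on column x1 — row 1: (77/5)/(7/5) = 11; row 2: entry -11/5 ≤ 0; row 3: (24/5)/(4/5) = 6; row 4: entry -3/5 ≤ 0. Minimum is 6 at row 3 (x3 leaves); pivot element 4/5.
Divide row 3 by 4/5; eliminate column x1 from the other rows.
Row 2 update in column w3: -4/5 − (-11/5)·(1/4) = -1/4.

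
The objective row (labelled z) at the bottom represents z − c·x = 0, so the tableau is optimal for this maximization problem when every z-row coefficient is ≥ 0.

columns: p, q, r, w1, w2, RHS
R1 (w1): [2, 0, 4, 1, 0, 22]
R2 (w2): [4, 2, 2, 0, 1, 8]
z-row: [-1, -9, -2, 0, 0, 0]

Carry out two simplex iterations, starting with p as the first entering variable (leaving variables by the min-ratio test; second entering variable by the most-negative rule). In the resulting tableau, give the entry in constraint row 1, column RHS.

Ratio test on column p — row 1: 22/2 = 11; row 2: 8/4 = 2. Minimum is 2 at row 2 (w2 leaves); pivot element 4.
Divide row 2 by 4; eliminate column p from the other rows.
Second iteration: most negative z-row entry is -17/2 in column q, so q enters.
Ratio test on column q — row 1: entry -1 ≤ 0; row 2: 2/(1/2) = 4. Minimum is 4 at row 2 (p leaves); pivot element 1/2.
Divide row 2 by 1/2; eliminate column q from the other rows.
After both pivots, the entry at constraint row 1, column RHS is 22.

22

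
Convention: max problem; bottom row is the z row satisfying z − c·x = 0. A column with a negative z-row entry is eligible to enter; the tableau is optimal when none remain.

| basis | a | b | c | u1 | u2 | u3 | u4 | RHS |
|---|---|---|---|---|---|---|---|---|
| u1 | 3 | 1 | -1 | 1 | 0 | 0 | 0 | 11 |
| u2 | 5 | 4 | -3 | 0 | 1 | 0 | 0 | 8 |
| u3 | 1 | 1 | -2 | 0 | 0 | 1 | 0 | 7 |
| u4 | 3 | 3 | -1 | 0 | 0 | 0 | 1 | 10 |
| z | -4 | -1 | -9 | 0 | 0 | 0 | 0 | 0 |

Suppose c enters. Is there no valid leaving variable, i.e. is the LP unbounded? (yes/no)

Every constraint-row entry in column c is ≤ 0, so increasing c is unbounded.

yes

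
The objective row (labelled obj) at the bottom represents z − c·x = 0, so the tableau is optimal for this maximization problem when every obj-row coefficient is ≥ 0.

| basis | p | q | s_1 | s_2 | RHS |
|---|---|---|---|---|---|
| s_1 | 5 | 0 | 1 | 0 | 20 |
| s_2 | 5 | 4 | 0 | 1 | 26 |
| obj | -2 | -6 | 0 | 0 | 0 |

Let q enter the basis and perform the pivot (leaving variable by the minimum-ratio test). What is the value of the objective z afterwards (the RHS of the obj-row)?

39

Ratio test on column q — row 1: entry 0 ≤ 0; row 2: 26/4 = 13/2. Minimum is 13/2 at row 2 (s_2 leaves); pivot element 4.
Pivot on row 2; the obj-row RHS becomes 0 − (-6)·(13/2) = 39.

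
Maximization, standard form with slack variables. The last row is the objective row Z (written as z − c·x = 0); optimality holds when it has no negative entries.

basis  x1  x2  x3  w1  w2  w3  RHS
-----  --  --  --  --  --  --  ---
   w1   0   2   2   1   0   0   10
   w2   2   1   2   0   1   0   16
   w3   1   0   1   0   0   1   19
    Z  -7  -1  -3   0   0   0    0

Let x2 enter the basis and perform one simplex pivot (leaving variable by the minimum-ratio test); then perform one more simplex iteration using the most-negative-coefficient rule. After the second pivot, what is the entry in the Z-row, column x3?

3/2

Ratio test on column x2 — row 1: 10/2 = 5; row 2: 16/1 = 16; row 3: entry 0 ≤ 0. Minimum is 5 at row 1 (w1 leaves); pivot element 2.
Divide row 1 by 2; eliminate column x2 from the other rows.
Second iteration: most negative Z-row entry is -7 in column x1, so x1 enters.
Ratio test on column x1 — row 1: entry 0 ≤ 0; row 2: 11/2 = 11/2; row 3: 19/1 = 19. Minimum is 11/2 at row 2 (w2 leaves); pivot element 2.
Divide row 2 by 2; eliminate column x1 from the other rows.
After both pivots, the entry at the Z-row, column x3 is 3/2.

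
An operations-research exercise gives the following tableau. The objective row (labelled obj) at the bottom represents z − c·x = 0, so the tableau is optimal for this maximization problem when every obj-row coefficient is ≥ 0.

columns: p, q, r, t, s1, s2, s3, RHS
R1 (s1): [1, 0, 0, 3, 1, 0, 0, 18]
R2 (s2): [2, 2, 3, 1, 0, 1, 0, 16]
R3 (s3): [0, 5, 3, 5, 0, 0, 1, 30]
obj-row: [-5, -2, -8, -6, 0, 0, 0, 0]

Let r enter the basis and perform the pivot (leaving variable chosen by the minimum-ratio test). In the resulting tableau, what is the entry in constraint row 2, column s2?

1/3

Ratio test on column r — row 1: entry 0 ≤ 0; row 2: 16/3 = 16/3; row 3: 30/3 = 10. Minimum is 16/3 at row 2 (s2 leaves); pivot element 3.
Divide row 2 by 3; eliminate column r from the other rows.
In the new row 2, the s2 entry is the old entry divided by the pivot: 1/3 = 1/3.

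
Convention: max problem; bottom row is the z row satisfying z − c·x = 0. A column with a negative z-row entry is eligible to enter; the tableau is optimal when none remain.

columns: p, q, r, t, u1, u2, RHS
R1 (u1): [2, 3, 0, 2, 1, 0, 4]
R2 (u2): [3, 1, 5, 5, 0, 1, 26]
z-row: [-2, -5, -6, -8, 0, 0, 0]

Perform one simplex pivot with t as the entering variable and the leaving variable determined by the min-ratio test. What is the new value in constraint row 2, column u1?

-5/2

Ratio test on column t — row 1: 4/2 = 2; row 2: 26/5 = 26/5. Minimum is 2 at row 1 (u1 leaves); pivot element 2.
Divide row 1 by 2; eliminate column t from the other rows.
Row 2 update in column u1: 0 − 5·(1/2) = -5/2.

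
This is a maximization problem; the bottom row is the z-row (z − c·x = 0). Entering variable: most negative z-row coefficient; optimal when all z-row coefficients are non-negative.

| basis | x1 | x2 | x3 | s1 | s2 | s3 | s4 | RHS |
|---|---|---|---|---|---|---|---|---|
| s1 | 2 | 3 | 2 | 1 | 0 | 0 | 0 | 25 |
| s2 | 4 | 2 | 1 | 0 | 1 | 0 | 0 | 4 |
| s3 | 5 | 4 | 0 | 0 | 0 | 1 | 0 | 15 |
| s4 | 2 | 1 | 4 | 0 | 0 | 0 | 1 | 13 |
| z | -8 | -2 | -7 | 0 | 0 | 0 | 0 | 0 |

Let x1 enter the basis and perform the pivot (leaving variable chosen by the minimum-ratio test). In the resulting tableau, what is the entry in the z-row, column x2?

2

Ratio test on column x1 — row 1: 25/2 = 25/2; row 2: 4/4 = 1; row 3: 15/5 = 3; row 4: 13/2 = 13/2. Minimum is 1 at row 2 (s2 leaves); pivot element 4.
Divide row 2 by 4; eliminate column x1 from the other rows.
z-row update in column x2: -2 − (-8)·(1/2) = 2.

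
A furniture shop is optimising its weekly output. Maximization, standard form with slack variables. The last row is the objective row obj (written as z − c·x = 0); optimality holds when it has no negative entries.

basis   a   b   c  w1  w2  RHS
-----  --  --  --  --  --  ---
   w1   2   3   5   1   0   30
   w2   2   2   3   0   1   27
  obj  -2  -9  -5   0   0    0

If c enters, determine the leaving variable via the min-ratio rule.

w1

Column c entries and ratios — w1: 30/5 = 6; w2: 27/3 = 9.
Smallest ratio is 6 in the row of w1, so w1 leaves.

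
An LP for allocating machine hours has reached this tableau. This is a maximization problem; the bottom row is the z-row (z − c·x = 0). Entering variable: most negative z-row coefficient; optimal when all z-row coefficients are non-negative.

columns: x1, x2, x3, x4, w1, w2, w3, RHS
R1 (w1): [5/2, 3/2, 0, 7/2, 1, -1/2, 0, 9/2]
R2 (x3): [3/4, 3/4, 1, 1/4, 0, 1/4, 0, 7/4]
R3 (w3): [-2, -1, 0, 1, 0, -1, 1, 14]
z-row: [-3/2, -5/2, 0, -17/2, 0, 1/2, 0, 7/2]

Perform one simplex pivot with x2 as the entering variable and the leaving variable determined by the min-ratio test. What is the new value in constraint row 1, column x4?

Ratio test on column x2 — row 1: (9/2)/(3/2) = 3; row 2: (7/4)/(3/4) = 7/3; row 3: entry -1 ≤ 0. Minimum is 7/3 at row 2 (x3 leaves); pivot element 3/4.
Divide row 2 by 3/4; eliminate column x2 from the other rows.
Row 1 update in column x4: 7/2 − (3/2)·(1/3) = 3.

3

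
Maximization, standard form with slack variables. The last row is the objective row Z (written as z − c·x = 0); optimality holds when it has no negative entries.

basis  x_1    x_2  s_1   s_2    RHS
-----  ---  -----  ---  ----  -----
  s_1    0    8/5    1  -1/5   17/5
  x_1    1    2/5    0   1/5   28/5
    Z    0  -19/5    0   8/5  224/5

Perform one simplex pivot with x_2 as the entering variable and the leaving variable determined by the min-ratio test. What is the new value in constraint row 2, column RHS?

19/4

Ratio test on column x_2 — row 1: (17/5)/(8/5) = 17/8; row 2: (28/5)/(2/5) = 14. Minimum is 17/8 at row 1 (s_1 leaves); pivot element 8/5.
Divide row 1 by 8/5; eliminate column x_2 from the other rows.
Row 2 update in column RHS: 28/5 − (2/5)·(17/8) = 19/4.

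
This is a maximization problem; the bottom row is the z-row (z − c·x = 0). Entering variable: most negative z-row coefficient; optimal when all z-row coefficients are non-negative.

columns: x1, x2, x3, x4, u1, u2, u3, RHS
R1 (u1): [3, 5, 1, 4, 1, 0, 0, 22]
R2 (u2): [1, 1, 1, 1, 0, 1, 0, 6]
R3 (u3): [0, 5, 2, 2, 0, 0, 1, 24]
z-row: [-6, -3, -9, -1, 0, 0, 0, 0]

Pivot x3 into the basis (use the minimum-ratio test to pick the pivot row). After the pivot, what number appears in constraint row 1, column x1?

2

Ratio test on column x3 — row 1: 22/1 = 22; row 2: 6/1 = 6; row 3: 24/2 = 12. Minimum is 6 at row 2 (u2 leaves); pivot element 1.
Divide row 2 by 1; eliminate column x3 from the other rows.
Row 1 update in column x1: 3 − 1·1 = 2.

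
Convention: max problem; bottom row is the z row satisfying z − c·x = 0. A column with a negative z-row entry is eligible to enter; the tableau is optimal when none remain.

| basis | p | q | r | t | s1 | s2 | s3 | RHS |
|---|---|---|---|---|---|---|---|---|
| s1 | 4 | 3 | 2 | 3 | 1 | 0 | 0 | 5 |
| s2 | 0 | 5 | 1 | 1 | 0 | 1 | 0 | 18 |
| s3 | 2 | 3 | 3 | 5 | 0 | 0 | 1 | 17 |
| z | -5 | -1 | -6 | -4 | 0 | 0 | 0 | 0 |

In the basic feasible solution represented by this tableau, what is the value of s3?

17

s3 is basic (row 3); its value is the RHS of that row, 17.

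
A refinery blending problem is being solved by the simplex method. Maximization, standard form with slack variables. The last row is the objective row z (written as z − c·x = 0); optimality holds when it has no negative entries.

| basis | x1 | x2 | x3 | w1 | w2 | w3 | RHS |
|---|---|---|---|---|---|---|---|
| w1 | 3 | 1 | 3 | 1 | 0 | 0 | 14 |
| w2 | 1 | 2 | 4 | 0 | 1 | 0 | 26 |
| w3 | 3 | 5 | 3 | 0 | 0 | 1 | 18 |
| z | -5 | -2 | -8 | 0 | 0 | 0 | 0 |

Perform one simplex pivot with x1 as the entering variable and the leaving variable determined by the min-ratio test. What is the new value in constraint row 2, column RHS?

64/3

Ratio test on column x1 — row 1: 14/3 = 14/3; row 2: 26/1 = 26; row 3: 18/3 = 6. Minimum is 14/3 at row 1 (w1 leaves); pivot element 3.
Divide row 1 by 3; eliminate column x1 from the other rows.
Row 2 update in column RHS: 26 − 1·(14/3) = 64/3.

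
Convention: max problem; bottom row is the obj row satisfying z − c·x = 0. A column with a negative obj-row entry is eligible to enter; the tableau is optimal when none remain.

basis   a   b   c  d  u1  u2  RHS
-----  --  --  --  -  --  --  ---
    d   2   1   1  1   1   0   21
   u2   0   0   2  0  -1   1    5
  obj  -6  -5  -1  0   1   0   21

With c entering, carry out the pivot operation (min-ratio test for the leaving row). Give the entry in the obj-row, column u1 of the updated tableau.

1/2

Ratio test on column c — row 1: 21/1 = 21; row 2: 5/2 = 5/2. Minimum is 5/2 at row 2 (u2 leaves); pivot element 2.
Divide row 2 by 2; eliminate column c from the other rows.
obj-row update in column u1: 1 − (-1)·(-1/2) = 1/2.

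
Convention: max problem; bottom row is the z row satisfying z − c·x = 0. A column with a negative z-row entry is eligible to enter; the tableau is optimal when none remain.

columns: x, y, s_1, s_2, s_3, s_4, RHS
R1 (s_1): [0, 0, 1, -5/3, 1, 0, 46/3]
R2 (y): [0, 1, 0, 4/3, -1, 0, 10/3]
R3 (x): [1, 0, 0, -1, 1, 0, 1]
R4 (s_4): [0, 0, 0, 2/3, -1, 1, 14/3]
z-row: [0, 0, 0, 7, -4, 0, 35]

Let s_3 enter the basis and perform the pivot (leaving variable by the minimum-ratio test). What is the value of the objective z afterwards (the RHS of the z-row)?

Ratio test on column s_3 — row 1: (46/3)/1 = 46/3; row 2: entry -1 ≤ 0; row 3: 1/1 = 1; row 4: entry -1 ≤ 0. Minimum is 1 at row 3 (x leaves); pivot element 1.
Pivot on row 3; the z-row RHS becomes 35 − (-4)·1 = 39.

39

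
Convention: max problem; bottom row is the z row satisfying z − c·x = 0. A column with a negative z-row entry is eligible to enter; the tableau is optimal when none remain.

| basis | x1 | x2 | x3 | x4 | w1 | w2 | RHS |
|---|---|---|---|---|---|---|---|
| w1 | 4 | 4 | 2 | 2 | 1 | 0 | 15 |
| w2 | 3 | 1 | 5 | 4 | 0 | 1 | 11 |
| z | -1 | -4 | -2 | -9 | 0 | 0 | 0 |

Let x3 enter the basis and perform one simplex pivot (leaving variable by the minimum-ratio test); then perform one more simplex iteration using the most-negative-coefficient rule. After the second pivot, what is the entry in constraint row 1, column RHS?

Ratio test on column x3 — row 1: 15/2 = 15/2; row 2: 11/5 = 11/5. Minimum is 11/5 at row 2 (w2 leaves); pivot element 5.
Divide row 2 by 5; eliminate column x3 from the other rows.
Second iteration: most negative z-row entry is -37/5 in column x4, so x4 enters.
Ratio test on column x4 — row 1: (53/5)/(2/5) = 53/2; row 2: (11/5)/(4/5) = 11/4. Minimum is 11/4 at row 2 (x3 leaves); pivot element 4/5.
Divide row 2 by 4/5; eliminate column x4 from the other rows.
After both pivots, the entry at constraint row 1, column RHS is 19/2.

19/2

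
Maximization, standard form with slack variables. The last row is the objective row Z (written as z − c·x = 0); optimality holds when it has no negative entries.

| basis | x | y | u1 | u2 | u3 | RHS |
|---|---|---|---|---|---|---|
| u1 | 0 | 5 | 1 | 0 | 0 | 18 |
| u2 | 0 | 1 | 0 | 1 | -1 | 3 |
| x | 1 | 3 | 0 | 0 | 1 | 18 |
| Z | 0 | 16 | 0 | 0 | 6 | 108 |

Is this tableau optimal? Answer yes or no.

Every Z-row coefficient is ≥ 0, so the tableau is optimal.

yes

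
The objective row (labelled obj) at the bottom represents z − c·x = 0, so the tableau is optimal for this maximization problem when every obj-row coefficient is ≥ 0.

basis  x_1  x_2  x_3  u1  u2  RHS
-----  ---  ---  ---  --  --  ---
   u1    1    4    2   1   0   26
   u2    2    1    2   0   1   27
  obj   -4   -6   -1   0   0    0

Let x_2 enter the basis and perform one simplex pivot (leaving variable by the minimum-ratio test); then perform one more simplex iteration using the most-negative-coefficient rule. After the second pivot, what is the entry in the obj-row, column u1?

8/7

Ratio test on column x_2 — row 1: 26/4 = 13/2; row 2: 27/1 = 27. Minimum is 13/2 at row 1 (u1 leaves); pivot element 4.
Divide row 1 by 4; eliminate column x_2 from the other rows.
Second iteration: most negative obj-row entry is -5/2 in column x_1, so x_1 enters.
Ratio test on column x_1 — row 1: (13/2)/(1/4) = 26; row 2: (41/2)/(7/4) = 82/7. Minimum is 82/7 at row 2 (u2 leaves); pivot element 7/4.
Divide row 2 by 7/4; eliminate column x_1 from the other rows.
After both pivots, the entry at the obj-row, column u1 is 8/7.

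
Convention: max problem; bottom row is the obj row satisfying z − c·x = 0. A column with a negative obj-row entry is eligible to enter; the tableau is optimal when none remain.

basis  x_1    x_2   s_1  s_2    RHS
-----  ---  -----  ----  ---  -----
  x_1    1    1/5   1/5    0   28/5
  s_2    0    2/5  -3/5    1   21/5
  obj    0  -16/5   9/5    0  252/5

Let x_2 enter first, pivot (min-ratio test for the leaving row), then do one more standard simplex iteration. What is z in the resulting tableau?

Ratio test on column x_2 — row 1: (28/5)/(1/5) = 28; row 2: (21/5)/(2/5) = 21/2. Minimum is 21/2 at row 2 (s_2 leaves); pivot element 2/5.
Pivot on row 2; the obj-row RHS becomes 252/5 − (-16/5)·(21/2) = 84.
Next entering variable (most negative obj-row entry -3): s_1.
Ratio test on column s_1 — row 1: (7/2)/(1/2) = 7; row 2: entry -3/2 ≤ 0. Minimum is 7 at row 1 (x_1 leaves); pivot element 1/2.
After the second pivot the obj-row RHS is 84 − (-3)·7 = 105.

105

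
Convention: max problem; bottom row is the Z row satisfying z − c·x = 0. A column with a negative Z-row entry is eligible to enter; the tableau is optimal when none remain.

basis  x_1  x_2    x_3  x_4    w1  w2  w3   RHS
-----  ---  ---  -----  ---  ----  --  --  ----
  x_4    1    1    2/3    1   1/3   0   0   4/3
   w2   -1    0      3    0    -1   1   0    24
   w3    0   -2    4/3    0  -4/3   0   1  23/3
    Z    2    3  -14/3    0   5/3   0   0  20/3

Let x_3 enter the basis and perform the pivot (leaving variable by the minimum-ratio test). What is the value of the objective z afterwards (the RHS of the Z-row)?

16

Ratio test on column x_3 — row 1: (4/3)/(2/3) = 2; row 2: 24/3 = 8; row 3: (23/3)/(4/3) = 23/4. Minimum is 2 at row 1 (x_4 leaves); pivot element 2/3.
Pivot on row 1; the Z-row RHS becomes 20/3 − (-14/3)·2 = 16.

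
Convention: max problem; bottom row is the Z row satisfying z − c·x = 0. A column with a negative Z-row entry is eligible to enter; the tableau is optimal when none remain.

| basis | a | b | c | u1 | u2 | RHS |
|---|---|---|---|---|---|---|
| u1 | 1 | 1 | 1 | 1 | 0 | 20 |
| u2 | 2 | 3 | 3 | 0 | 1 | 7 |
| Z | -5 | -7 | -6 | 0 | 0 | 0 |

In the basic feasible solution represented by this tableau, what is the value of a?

0

a is not in the basis, so in the current basic feasible solution a = 0.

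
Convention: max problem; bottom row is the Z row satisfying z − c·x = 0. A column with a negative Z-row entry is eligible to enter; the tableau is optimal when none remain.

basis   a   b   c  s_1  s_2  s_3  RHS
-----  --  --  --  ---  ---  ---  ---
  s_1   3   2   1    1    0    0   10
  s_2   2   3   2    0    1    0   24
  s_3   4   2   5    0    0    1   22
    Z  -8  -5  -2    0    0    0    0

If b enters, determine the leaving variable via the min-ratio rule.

s_1

Column b entries and ratios — s_1: 10/2 = 5; s_2: 24/3 = 8; s_3: 22/2 = 11.
Smallest ratio is 5 in the row of s_1, so s_1 leaves.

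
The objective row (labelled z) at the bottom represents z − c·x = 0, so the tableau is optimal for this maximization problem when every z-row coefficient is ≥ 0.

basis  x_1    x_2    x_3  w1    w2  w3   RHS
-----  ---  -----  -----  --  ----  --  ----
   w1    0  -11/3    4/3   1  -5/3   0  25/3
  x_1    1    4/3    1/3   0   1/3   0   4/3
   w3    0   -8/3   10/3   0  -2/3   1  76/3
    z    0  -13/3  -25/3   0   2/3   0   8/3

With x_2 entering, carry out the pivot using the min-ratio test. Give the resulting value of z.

Ratio test on column x_2 — row 1: entry -11/3 ≤ 0; row 2: (4/3)/(4/3) = 1; row 3: entry -8/3 ≤ 0. Minimum is 1 at row 2 (x_1 leaves); pivot element 4/3.
Pivot on row 2; the z-row RHS becomes 8/3 − (-13/3)·1 = 7.

7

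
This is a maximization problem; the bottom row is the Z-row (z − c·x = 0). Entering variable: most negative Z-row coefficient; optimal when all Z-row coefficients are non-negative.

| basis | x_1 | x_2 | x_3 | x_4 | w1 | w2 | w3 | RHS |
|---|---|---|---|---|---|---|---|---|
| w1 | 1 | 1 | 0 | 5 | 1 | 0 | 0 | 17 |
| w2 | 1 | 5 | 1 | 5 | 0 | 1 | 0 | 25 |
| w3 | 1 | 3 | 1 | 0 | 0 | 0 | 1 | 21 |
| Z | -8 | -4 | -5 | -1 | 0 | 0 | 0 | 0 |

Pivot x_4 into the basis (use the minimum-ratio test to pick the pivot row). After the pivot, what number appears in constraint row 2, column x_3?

1

Ratio test on column x_4 — row 1: 17/5 = 17/5; row 2: 25/5 = 5; row 3: entry 0 ≤ 0. Minimum is 17/5 at row 1 (w1 leaves); pivot element 5.
Divide row 1 by 5; eliminate column x_4 from the other rows.
Row 2 update in column x_3: 1 − 5·0 = 1.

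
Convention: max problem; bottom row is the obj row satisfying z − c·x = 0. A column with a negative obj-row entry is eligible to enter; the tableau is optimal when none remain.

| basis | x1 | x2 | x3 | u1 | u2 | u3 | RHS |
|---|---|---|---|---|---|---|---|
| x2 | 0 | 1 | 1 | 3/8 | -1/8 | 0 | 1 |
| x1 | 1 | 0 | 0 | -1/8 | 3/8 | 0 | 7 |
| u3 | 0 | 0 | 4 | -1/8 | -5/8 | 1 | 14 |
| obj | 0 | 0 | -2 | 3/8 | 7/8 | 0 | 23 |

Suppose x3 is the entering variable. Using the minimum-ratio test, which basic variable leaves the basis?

x2

Column x3 entries and ratios — x2: 1/1 = 1; x1: 0 ≤ 0, skip; u3: 14/4 = 7/2.
Smallest ratio is 1 in the row of x2, so x2 leaves.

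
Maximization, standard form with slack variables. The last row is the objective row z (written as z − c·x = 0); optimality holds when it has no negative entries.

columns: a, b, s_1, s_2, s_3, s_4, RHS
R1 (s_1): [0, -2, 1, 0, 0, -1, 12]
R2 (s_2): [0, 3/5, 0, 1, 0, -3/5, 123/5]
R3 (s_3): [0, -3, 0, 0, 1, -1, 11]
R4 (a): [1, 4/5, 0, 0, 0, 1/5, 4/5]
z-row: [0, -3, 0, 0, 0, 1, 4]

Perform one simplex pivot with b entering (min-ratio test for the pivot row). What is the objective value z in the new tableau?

Ratio test on column b — row 1: entry -2 ≤ 0; row 2: (123/5)/(3/5) = 41; row 3: entry -3 ≤ 0; row 4: (4/5)/(4/5) = 1. Minimum is 1 at row 4 (a leaves); pivot element 4/5.
Pivot on row 4; the z-row RHS becomes 4 − (-3)·1 = 7.

7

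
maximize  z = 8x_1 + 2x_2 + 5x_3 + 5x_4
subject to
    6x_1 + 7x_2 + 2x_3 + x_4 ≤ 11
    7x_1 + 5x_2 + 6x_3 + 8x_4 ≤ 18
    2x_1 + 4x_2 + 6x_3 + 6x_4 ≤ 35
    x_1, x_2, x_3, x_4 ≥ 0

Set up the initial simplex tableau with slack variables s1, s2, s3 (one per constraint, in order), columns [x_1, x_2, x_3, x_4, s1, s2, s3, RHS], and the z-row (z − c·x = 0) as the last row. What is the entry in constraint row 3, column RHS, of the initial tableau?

The RHS of constraint 3 is b_3 = 35.

35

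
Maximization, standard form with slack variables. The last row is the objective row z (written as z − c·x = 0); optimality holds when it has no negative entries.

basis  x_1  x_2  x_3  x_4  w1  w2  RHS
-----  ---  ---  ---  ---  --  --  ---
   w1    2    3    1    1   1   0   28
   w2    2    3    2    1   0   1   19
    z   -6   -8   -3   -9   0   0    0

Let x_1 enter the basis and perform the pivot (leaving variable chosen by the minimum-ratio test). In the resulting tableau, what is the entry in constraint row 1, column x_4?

0

Ratio test on column x_1 — row 1: 28/2 = 14; row 2: 19/2 = 19/2. Minimum is 19/2 at row 2 (w2 leaves); pivot element 2.
Divide row 2 by 2; eliminate column x_1 from the other rows.
Row 1 update in column x_4: 1 − 2·(1/2) = 0.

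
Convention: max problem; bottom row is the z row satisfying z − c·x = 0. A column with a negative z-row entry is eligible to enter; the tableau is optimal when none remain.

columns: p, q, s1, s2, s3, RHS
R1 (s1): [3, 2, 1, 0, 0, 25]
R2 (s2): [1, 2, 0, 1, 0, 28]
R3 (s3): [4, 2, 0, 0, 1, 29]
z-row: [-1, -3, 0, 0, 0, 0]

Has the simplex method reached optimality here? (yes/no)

no

The z-row has a negative entry -3 in column q, so it is not optimal.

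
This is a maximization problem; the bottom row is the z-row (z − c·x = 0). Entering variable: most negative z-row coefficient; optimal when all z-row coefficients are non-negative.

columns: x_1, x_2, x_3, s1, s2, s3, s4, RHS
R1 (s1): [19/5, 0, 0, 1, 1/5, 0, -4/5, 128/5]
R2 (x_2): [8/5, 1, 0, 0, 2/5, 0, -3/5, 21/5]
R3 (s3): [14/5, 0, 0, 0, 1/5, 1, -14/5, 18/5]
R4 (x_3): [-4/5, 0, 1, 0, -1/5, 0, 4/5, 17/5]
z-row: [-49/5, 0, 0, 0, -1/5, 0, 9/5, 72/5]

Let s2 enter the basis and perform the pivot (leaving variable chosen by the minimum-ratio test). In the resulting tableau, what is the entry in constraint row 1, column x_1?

3

Ratio test on column s2 — row 1: (128/5)/(1/5) = 128; row 2: (21/5)/(2/5) = 21/2; row 3: (18/5)/(1/5) = 18; row 4: entry -1/5 ≤ 0. Minimum is 21/2 at row 2 (x_2 leaves); pivot element 2/5.
Divide row 2 by 2/5; eliminate column s2 from the other rows.
Row 1 update in column x_1: 19/5 − (1/5)·4 = 3.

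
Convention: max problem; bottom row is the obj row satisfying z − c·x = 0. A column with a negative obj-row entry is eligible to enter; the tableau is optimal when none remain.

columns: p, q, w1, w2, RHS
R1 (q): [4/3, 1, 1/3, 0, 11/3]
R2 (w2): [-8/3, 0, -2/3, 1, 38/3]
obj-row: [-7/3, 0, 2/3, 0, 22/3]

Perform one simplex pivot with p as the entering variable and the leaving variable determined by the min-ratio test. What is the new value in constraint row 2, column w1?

Ratio test on column p — row 1: (11/3)/(4/3) = 11/4; row 2: entry -8/3 ≤ 0. Minimum is 11/4 at row 1 (q leaves); pivot element 4/3.
Divide row 1 by 4/3; eliminate column p from the other rows.
Row 2 update in column w1: -2/3 − (-8/3)·(1/4) = 0.

0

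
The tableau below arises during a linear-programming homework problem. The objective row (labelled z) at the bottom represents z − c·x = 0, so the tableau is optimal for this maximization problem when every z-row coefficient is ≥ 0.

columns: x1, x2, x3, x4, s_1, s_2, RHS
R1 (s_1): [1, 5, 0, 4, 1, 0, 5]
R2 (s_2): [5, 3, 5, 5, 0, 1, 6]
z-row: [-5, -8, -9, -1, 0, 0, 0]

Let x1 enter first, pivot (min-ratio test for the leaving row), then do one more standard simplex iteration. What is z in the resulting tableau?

227/22

Ratio test on column x1 — row 1: 5/1 = 5; row 2: 6/5 = 6/5. Minimum is 6/5 at row 2 (s_2 leaves); pivot element 5.
Pivot on row 2; the z-row RHS becomes 0 − (-5)·(6/5) = 6.
Next entering variable (most negative z-row entry -5): x2.
Ratio test on column x2 — row 1: (19/5)/(22/5) = 19/22; row 2: (6/5)/(3/5) = 2. Minimum is 19/22 at row 1 (s_1 leaves); pivot element 22/5.
After the second pivot the z-row RHS is 6 − (-5)·(19/22) = 227/22.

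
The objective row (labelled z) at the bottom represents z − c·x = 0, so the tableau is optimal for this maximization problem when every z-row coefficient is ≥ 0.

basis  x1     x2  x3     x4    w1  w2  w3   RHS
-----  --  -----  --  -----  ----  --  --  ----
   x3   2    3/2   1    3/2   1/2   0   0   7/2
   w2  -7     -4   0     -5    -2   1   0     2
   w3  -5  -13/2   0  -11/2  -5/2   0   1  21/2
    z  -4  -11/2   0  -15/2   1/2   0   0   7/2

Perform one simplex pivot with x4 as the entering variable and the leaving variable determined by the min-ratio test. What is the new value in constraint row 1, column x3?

2/3

Ratio test on column x4 — row 1: (7/2)/(3/2) = 7/3; row 2: entry -5 ≤ 0; row 3: entry -11/2 ≤ 0. Minimum is 7/3 at row 1 (x3 leaves); pivot element 3/2.
Divide row 1 by 3/2; eliminate column x4 from the other rows.
In the new row 1, the x3 entry is the old entry divided by the pivot: 1/(3/2) = 2/3.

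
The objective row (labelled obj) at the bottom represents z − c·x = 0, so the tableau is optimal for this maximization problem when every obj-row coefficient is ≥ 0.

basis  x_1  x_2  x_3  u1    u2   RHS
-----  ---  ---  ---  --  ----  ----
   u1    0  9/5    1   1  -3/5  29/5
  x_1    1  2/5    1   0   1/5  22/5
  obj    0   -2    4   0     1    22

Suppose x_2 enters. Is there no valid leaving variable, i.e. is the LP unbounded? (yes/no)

Column x_2 has positive entries in row(s) 1, 2, so the ratio test bounds it — not unbounded.

no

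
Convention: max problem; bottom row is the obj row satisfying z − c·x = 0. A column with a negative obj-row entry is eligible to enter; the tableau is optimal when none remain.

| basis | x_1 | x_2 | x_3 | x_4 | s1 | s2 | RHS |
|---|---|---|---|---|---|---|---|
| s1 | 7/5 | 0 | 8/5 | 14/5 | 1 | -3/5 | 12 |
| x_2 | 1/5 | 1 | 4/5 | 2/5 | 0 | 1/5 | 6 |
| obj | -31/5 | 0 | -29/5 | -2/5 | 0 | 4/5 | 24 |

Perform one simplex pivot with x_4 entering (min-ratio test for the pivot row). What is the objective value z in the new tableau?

180/7

Ratio test on column x_4 — row 1: 12/(14/5) = 30/7; row 2: 6/(2/5) = 15. Minimum is 30/7 at row 1 (s1 leaves); pivot element 14/5.
Pivot on row 1; the obj-row RHS becomes 24 − (-2/5)·(30/7) = 180/7.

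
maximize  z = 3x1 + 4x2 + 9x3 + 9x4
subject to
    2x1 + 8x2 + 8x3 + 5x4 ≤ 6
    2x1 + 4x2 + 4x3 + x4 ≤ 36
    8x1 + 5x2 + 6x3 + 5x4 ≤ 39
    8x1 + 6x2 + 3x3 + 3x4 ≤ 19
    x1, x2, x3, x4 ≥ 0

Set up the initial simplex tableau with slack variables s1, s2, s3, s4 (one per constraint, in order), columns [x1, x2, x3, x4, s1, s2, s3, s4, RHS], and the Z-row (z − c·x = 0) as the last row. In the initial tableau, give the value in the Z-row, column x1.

The Z-row carries the negated objective coefficients: the x1 entry is -3.

-3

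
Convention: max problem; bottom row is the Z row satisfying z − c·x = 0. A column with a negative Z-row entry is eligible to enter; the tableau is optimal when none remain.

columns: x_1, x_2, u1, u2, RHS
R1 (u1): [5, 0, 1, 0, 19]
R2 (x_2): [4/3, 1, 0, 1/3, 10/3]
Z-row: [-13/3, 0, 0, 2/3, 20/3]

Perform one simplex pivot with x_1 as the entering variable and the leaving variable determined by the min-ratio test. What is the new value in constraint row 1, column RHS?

Ratio test on column x_1 — row 1: 19/5 = 19/5; row 2: (10/3)/(4/3) = 5/2. Minimum is 5/2 at row 2 (x_2 leaves); pivot element 4/3.
Divide row 2 by 4/3; eliminate column x_1 from the other rows.
Row 1 update in column RHS: 19 − 5·(5/2) = 13/2.

13/2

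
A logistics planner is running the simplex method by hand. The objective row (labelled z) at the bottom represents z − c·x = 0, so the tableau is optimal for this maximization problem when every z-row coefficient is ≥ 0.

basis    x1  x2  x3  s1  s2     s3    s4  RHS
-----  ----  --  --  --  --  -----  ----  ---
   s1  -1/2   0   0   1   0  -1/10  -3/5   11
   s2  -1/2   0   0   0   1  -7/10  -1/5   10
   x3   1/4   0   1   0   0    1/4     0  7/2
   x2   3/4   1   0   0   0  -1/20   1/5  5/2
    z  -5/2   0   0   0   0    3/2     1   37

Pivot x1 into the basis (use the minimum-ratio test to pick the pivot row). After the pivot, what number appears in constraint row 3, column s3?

4/15

Ratio test on column x1 — row 1: entry -1/2 ≤ 0; row 2: entry -1/2 ≤ 0; row 3: (7/2)/(1/4) = 14; row 4: (5/2)/(3/4) = 10/3. Minimum is 10/3 at row 4 (x2 leaves); pivot element 3/4.
Divide row 4 by 3/4; eliminate column x1 from the other rows.
Row 3 update in column s3: 1/4 − (1/4)·(-1/15) = 4/15.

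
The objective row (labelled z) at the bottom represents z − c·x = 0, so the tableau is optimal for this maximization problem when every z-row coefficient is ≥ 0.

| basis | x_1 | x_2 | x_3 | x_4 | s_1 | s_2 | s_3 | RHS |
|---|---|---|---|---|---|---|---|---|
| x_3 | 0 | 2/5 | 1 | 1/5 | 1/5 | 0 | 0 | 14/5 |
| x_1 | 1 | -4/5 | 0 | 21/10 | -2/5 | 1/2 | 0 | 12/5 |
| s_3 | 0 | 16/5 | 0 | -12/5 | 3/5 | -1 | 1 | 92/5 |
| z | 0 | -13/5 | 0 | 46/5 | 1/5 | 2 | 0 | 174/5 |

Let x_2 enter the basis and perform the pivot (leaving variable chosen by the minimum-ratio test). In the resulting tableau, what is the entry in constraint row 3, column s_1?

Ratio test on column x_2 — row 1: (14/5)/(2/5) = 7; row 2: entry -4/5 ≤ 0; row 3: (92/5)/(16/5) = 23/4. Minimum is 23/4 at row 3 (s_3 leaves); pivot element 16/5.
Divide row 3 by 16/5; eliminate column x_2 from the other rows.
In the new row 3, the s_1 entry is the old entry divided by the pivot: (3/5)/(16/5) = 3/16.

3/16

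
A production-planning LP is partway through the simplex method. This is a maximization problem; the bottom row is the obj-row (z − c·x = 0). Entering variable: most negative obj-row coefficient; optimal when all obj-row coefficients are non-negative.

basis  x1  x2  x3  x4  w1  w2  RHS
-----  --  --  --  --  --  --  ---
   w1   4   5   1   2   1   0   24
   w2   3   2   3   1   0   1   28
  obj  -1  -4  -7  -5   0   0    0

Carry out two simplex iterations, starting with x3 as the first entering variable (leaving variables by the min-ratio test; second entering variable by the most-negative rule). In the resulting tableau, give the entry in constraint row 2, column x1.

Ratio test on column x3 — row 1: 24/1 = 24; row 2: 28/3 = 28/3. Minimum is 28/3 at row 2 (w2 leaves); pivot element 3.
Divide row 2 by 3; eliminate column x3 from the other rows.
Second iteration: most negative obj-row entry is -8/3 in column x4, so x4 enters.
Ratio test on column x4 — row 1: (44/3)/(5/3) = 44/5; row 2: (28/3)/(1/3) = 28. Minimum is 44/5 at row 1 (w1 leaves); pivot element 5/3.
Divide row 1 by 5/3; eliminate column x4 from the other rows.
After both pivots, the entry at constraint row 2, column x1 is 2/5.

2/5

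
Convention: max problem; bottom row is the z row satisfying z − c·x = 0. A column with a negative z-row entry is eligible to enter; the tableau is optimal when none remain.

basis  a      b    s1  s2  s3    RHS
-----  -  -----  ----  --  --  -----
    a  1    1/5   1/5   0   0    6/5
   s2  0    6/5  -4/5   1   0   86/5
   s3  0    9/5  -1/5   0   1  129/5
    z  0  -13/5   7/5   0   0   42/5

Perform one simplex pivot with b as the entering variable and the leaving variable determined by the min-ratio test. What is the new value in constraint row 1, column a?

5

Ratio test on column b — row 1: (6/5)/(1/5) = 6; row 2: (86/5)/(6/5) = 43/3; row 3: (129/5)/(9/5) = 43/3. Minimum is 6 at row 1 (a leaves); pivot element 1/5.
Divide row 1 by 1/5; eliminate column b from the other rows.
In the new row 1, the a entry is the old entry divided by the pivot: 1/(1/5) = 5.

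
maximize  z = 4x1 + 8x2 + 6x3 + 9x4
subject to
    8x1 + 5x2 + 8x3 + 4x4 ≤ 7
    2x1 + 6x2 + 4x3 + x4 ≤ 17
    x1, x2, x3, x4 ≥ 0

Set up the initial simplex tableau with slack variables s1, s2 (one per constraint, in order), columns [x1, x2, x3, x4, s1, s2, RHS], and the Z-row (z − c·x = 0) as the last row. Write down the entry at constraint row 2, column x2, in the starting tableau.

6

Constraint 2 has coefficient 6 on x2.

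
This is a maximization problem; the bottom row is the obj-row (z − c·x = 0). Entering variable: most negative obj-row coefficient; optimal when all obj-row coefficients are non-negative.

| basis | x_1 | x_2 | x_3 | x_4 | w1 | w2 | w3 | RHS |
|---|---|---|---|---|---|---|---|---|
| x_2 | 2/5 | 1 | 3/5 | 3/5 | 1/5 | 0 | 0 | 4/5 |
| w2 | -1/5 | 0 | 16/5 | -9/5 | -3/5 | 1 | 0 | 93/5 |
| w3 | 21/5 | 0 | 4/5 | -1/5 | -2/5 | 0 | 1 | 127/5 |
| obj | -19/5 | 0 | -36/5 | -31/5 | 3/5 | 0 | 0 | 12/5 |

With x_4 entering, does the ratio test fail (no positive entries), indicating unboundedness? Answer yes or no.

Column x_4 has positive entries in row(s) 1, so the ratio test bounds it — not unbounded.

no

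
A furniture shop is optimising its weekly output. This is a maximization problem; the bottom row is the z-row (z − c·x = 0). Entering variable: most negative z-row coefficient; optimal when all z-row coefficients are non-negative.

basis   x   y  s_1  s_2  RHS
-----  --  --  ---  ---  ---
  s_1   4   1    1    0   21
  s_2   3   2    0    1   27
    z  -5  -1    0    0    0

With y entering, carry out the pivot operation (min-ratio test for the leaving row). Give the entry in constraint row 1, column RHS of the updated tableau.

15/2

Ratio test on column y — row 1: 21/1 = 21; row 2: 27/2 = 27/2. Minimum is 27/2 at row 2 (s_2 leaves); pivot element 2.
Divide row 2 by 2; eliminate column y from the other rows.
Row 1 update in column RHS: 21 − 1·(27/2) = 15/2.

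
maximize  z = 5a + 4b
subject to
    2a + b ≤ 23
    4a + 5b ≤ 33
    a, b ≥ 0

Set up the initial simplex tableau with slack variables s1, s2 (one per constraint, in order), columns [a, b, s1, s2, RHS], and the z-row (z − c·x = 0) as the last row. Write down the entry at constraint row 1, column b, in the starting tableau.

Constraint 1 has coefficient 1 on b.

1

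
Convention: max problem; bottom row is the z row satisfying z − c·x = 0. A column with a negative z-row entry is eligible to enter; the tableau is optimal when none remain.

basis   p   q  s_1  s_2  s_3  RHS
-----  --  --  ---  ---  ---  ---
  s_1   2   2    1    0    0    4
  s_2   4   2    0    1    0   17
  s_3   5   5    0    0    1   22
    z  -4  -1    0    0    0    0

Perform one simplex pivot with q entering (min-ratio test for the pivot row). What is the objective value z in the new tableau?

Ratio test on column q — row 1: 4/2 = 2; row 2: 17/2 = 17/2; row 3: 22/5 = 22/5. Minimum is 2 at row 1 (s_1 leaves); pivot element 2.
Pivot on row 1; the z-row RHS becomes 0 − (-1)·2 = 2.

2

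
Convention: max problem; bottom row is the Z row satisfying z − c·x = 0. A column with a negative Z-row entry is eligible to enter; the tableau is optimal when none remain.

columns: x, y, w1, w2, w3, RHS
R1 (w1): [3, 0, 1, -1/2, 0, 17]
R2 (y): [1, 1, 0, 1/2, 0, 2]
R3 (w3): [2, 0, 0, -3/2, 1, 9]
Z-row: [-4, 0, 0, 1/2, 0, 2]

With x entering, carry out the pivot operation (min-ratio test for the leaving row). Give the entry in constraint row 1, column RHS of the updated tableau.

Ratio test on column x — row 1: 17/3 = 17/3; row 2: 2/1 = 2; row 3: 9/2 = 9/2. Minimum is 2 at row 2 (y leaves); pivot element 1.
Divide row 2 by 1; eliminate column x from the other rows.
Row 1 update in column RHS: 17 − 3·2 = 11.

11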